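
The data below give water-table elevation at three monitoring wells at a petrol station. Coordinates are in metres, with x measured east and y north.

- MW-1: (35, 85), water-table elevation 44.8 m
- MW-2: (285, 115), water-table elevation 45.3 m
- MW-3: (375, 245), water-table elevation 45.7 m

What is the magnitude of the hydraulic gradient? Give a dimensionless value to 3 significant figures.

Taking MW-1 as reference: MW-2−MW-1 = (250, 30, +0.5); MW-3−MW-1 = (340, 160, +0.9).
Determinant of the coordinate differences = 250·160 − 340·30 = 29800.
∂h/∂x = [(+0.5)·160 − (+0.9)·30] / 29800 = +0.001779
∂h/∂y = [250·(+0.9) − 340·(+0.5)] / 29800 = +0.001846
|∇h| = √(0.001779² + 0.001846²) = 0.002564

0.00256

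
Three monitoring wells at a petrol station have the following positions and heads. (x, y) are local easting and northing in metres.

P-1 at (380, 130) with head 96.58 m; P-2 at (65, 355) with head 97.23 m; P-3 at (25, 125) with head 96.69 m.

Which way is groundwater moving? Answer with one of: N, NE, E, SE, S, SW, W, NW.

Taking P-1 as reference: P-2−P-1 = (-315, 225, +0.65); P-3−P-1 = (-355, -5, +0.11).
Determinant of the coordinate differences = (-315)·(-5) − (-355)·225 = 81450.
∂h/∂x = [(+0.65)·(-5) − (+0.11)·225] / 81450 = -0.0003438
∂h/∂y = [(-315)·(+0.11) − (-355)·(+0.65)] / 81450 = +0.002408
Flow = −∇h = (+0.0003438 east, -0.002408 north), which points south.

S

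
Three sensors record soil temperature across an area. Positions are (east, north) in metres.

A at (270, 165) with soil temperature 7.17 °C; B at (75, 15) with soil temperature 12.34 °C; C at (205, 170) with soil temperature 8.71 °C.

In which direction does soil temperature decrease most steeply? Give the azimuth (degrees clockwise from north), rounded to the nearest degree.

082°

With T = a·x + b·y + c and A as origin, the differences give:
  (-195)·a + (-150)·b = +5.17
  (-65)·a + 5·b = +1.54
Eliminate b (×5 and ×(-150), subtract): -10725·a = 256.850 → a = ∂T/∂x = -0.02395
Back-substitute: b = ∂T/∂y = -0.003333.
Steepest decrease is along −∇f: components (+0.02395 E, +0.003333 N).
Azimuth = atan2(+0.02395, +0.003333) = 82.1° ≈ 082°.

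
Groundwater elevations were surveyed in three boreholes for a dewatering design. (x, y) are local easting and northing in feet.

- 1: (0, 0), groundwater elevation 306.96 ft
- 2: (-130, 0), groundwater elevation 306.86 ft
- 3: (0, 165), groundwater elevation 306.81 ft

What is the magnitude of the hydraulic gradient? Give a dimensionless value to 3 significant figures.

∂h/∂x = (306.86 − 306.96) / (-130 − 0) = +0.0007692
∂h/∂y = (306.81 − 306.96) / (165 − 0) = -0.0009091
|∇h| = √(0.0007692² + -0.0009091²) = 0.001191

0.00119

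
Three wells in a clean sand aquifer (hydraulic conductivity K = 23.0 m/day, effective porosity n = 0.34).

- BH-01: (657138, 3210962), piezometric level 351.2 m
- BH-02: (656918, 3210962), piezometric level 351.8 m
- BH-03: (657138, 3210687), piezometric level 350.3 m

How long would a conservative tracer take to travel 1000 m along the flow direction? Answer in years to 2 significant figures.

9.5 years

∂h/∂x = (351.8 − 351.2) / (656918 − 657138) = -0.002727
∂h/∂y = (350.3 − 351.2) / (3210687 − 3210962) = +0.003273
|∇h| = √(-0.002727² + 0.003273²) = 0.00426
Seepage velocity v = K·i/n = 23.0 × 0.00426 / 0.34 = 0.2882 m/day.
t = 1000 / 0.2882 = 3470 days = 9.5 years.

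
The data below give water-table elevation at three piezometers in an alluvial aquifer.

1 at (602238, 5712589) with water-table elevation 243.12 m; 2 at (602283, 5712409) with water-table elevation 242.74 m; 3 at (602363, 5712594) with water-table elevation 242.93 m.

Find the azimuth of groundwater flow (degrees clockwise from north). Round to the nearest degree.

137°

Three-point gradient (reference 1): Δ to 2 = (45, -180, -0.38), Δ to 3 = (125, 5, -0.19).
∂h/∂x = -0.001589, ∂h/∂y = +0.001714 (det = 22725).
Flow direction (−∇h) has components (+0.001589 E, -0.001714 N).
Azimuth = atan2(E, N) = atan2(+0.001589, -0.001714) = 137.2° ≈ 137°.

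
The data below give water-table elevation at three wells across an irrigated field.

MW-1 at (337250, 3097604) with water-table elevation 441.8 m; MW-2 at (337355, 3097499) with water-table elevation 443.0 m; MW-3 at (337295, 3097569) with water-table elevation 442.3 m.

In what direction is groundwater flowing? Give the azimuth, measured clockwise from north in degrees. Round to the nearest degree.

278°

Differences from MW-1: to MW-2 (Δx, Δy, Δh) = (105, -105, +1.2); to MW-3 = (45, -35, +0.5).
Determinant of the coordinate differences = 105·(-35) − 45·(-105) = 1050.
∂h/∂x = [(+1.2)·(-35) − (+0.5)·(-105)] / 1050 = +0.01000
∂h/∂y = [105·(+0.5) − 45·(+1.2)] / 1050 = -0.001429
Flow direction (−∇h) has components (-0.01000 E, +0.001429 N).
Azimuth = atan2(E, N) = atan2(-0.01000, +0.001429) = 278.1° ≈ 278°.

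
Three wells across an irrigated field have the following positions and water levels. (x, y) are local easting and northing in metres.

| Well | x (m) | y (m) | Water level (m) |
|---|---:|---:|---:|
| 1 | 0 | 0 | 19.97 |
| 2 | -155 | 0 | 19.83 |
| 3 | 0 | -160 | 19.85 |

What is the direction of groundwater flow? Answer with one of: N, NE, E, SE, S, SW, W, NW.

SW

∂h/∂x = (19.83 − 19.97) / (-155 − 0) = +0.0009032
∂h/∂y = (19.85 − 19.97) / (-160 − 0) = +0.0007500
Flow = −∇h = (-0.0009032 east, -0.0007500 north), which points southwest.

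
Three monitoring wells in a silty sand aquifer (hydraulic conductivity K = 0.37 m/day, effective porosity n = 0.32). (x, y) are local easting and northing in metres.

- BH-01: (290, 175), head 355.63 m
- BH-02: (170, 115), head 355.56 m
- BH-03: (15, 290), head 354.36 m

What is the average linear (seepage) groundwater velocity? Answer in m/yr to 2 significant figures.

Three-point gradient (reference BH-01): Δ to BH-02 = (-120, -60, -0.07), Δ to BH-03 = (-275, 115, -1.27).
∂h/∂x = +0.002781, ∂h/∂y = -0.004394 (det = -30300).
|∇h| = √(0.002781² + -0.004394²) = 0.0052
Seepage velocity v = K·i/n = 0.37 × 0.0052 / 0.32 = 0.006012 m/day = 2.196 m/yr.

2.2 m/yr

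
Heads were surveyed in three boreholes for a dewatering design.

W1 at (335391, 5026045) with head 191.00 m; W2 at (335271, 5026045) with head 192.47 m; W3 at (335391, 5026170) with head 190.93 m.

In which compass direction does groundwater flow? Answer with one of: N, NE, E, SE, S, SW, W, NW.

E

∂h/∂x = (192.47 − 191.00) / (335271 − 335391) = -0.01225
∂h/∂y = (190.93 − 191.00) / (5026170 − 5026045) = -0.0005600
Flow = −∇h = (+0.01225 east, +0.0005600 north), which points east.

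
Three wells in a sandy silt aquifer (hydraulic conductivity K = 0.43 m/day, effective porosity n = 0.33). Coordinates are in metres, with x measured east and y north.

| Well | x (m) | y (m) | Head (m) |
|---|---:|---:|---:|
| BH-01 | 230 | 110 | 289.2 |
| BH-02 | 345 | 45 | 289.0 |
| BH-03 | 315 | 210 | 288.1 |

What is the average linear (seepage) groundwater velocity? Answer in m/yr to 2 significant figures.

Three-point gradient (reference BH-01): Δ to BH-02 = (115, -65, -0.2), Δ to BH-03 = (85, 100, -1.1).
∂h/∂x = -0.005374, ∂h/∂y = -0.006432 (det = 17025).
|∇h| = √(-0.005374² + -0.006432²) = 0.008382
Seepage velocity v = K·i/n = 0.43 × 0.008382 / 0.33 = 0.01092 m/day = 3.989 m/yr.

4.0 m/yr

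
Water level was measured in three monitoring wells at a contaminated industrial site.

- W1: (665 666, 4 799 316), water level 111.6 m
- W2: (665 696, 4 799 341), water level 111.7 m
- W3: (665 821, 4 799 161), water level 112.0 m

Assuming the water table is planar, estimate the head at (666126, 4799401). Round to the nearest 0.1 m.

113.0 m

Three-point gradient (reference W1): Δ to W2 = (30, 25, +0.1), Δ to W3 = (155, -155, +0.4).
∂h/∂x = +0.002991, ∂h/∂y = +0.0004106 (det = -8525).
h(666126, 4799401) = 111.6 + (+0.002991)·(460) + (+0.0004106)·(85) = 111.6 +1.376 +0.035 = 113.011 m.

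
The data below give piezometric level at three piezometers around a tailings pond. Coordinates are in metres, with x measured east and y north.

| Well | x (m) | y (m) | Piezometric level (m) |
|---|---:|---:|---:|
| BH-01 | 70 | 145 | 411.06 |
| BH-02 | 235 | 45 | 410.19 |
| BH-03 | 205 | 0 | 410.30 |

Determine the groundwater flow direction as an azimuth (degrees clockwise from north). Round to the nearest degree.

Taking BH-01 as reference: BH-02−BH-01 = (165, -100, -0.87); BH-03−BH-01 = (135, -145, -0.76).
Determinant of the coordinate differences = 165·(-145) − 135·(-100) = -10425.
∂h/∂x = [(-0.87)·(-145) − (-0.76)·(-100)] / -10425 = -0.004811
∂h/∂y = [165·(-0.76) − 135·(-0.87)] / -10425 = +0.0007626
Flow direction (−∇h) has components (+0.004811 E, -0.0007626 N).
Azimuth = atan2(E, N) = atan2(+0.004811, -0.0007626) = 99.0° ≈ 099°.

099°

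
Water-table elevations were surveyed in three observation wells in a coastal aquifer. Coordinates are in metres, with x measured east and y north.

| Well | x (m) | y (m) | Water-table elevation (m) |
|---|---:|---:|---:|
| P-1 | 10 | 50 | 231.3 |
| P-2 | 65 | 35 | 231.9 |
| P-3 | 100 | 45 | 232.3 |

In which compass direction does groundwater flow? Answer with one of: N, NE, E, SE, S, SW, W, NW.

W

With h = a·x + b·y + c and P-1 as origin, the differences give:
  55·a + (-15)·b = +0.6
  90·a + (-5)·b = +1.0
Eliminate b (×(-5) and ×(-15), subtract): 1075·a = 12.00 → a = ∂h/∂x = +0.01116
Back-substitute: b = ∂h/∂y = +0.0009302.
Flow = −∇h = (-0.01116 east, -0.0009302 north), which points west.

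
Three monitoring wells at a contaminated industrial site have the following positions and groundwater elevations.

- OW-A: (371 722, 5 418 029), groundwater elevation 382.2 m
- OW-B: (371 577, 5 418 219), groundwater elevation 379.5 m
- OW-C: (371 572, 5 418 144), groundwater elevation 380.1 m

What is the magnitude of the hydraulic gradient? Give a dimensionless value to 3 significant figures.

0.0113

Differences from OW-A: to OW-B (Δx, Δy, Δh) = (-145, 190, -2.7); to OW-C = (-150, 115, -2.1).
Solve a·Δx + b·Δy = Δh: det = (-145)·115 − (-150)·190 = 11825.
∂h/∂x = [(-2.7)·115 − (-2.1)·190] / 11825 = +0.007484
∂h/∂y = [(-145)·(-2.1) − (-150)·(-2.7)] / 11825 = -0.008499
|∇h| = √(0.007484² + -0.008499²) = 0.01132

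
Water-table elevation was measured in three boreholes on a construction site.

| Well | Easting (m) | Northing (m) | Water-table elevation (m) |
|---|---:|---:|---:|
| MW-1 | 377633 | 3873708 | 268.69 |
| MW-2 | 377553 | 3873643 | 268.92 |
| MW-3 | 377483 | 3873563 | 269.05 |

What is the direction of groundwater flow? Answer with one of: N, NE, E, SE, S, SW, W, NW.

SE

Three-point gradient (reference MW-1): Δ to MW-2 = (-80, -65, +0.23), Δ to MW-3 = (-150, -145, +0.36).
∂h/∂x = -0.005378, ∂h/∂y = +0.003081 (det = 1850).
Flow = −∇h = (+0.005378 east, -0.003081 north), which points southeast.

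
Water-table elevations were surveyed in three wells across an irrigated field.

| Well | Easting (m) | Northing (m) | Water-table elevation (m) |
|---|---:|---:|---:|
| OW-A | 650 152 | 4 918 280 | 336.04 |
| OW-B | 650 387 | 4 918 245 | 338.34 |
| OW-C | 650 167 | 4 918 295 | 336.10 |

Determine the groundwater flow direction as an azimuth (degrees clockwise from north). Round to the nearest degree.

299°

Differences from OW-A: to OW-B (Δx, Δy, Δh) = (235, -35, +2.30); to OW-C = (15, 15, +0.06).
Determinant of the coordinate differences = 235·15 − 15·(-35) = 4050.
∂h/∂x = [(+2.30)·15 − (+0.06)·(-35)] / 4050 = +0.009037
∂h/∂y = [235·(+0.06) − 15·(+2.30)] / 4050 = -0.005037
Flow direction (−∇h) has components (-0.009037 E, +0.005037 N).
Azimuth = atan2(E, N) = atan2(-0.009037, +0.005037) = 299.1° ≈ 299°.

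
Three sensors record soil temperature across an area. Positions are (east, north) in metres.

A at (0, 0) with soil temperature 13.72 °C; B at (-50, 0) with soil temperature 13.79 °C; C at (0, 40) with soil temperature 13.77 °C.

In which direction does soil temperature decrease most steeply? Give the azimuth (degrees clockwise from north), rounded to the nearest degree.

∂T/∂x = (13.79 − 13.72) / (-50 − 0) = -0.001400
∂T/∂y = (13.77 − 13.72) / (40 − 0) = +0.001250
Steepest decrease is along −∇f: components (+0.001400 E, -0.001250 N).
Azimuth = atan2(+0.001400, -0.001250) = 131.8° ≈ 132°.

132°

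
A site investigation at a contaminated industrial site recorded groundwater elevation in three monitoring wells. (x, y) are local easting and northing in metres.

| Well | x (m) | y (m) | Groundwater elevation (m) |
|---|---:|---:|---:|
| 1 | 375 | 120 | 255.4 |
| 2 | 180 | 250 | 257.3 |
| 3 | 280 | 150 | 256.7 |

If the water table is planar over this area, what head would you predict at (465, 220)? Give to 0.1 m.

252.7 m

With h = a·x + b·y + c and 1 as origin, the differences give:
  (-195)·a + 130·b = +1.9
  (-95)·a + 30·b = +1.3
Eliminate b (×30 and ×130, subtract): 6500·a = -112.00 → a = ∂h/∂x = -0.01723
Back-substitute: b = ∂h/∂y = -0.01123.
h(465, 220) = 255.4 + (-0.01723)·(90) + (-0.01123)·(100) = 255.4 -1.551 -1.123 = 252.726 m.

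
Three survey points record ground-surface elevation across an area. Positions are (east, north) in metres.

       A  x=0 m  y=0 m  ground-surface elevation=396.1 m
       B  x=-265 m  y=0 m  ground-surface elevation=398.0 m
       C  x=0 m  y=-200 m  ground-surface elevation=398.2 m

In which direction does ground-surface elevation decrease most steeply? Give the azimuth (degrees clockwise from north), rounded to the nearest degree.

∂z/∂x = (398.0 − 396.1) / (-265 − 0) = -0.007170
∂z/∂y = (398.2 − 396.1) / (-200 − 0) = -0.01050
Steepest decrease is along −∇f: components (+0.007170 E, +0.01050 N).
Azimuth = atan2(+0.007170, +0.01050) = 34.3° ≈ 034°.

034°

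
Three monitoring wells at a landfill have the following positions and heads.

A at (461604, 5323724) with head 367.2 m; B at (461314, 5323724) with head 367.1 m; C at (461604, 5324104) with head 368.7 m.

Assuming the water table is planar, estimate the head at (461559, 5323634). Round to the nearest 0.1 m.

366.8 m

∂h/∂x = (367.1 − 367.2) / (461314 − 461604) = +0.0003448
∂h/∂y = (368.7 − 367.2) / (5324104 − 5323724) = +0.003947
h(461559, 5323634) = 367.2 + (+0.0003448)·(-45) + (+0.003947)·(-90) = 367.2 -0.016 -0.355 = 366.829 m.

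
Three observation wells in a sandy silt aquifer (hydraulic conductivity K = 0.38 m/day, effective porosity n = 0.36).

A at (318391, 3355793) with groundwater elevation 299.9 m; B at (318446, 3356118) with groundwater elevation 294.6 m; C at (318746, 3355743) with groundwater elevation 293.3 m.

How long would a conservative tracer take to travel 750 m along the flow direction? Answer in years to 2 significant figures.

81 years

Three-point gradient (reference A): Δ to B = (55, 325, -5.3), Δ to C = (355, -50, -6.6).
∂h/∂x = -0.02040, ∂h/∂y = -0.01286 (det = -118125).
|∇h| = √(-0.02040² + -0.01286²) = 0.02412
Seepage velocity v = K·i/n = 0.38 × 0.02412 / 0.36 = 0.02546 m/day.
t = 750 / 0.02546 = 2.946e+04 days = 80.7 years.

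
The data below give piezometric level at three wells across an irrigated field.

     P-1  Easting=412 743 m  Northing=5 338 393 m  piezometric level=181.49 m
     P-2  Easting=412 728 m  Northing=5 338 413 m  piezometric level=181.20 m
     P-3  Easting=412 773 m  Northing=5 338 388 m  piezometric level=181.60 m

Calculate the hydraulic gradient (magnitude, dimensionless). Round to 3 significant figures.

With h = a·x + b·y + c and P-1 as origin, the differences give:
  (-15)·a + 20·b = -0.29
  30·a + (-5)·b = +0.11
Eliminate b (×(-5) and ×20, subtract): -525·a = -0.750 → a = ∂h/∂x = +0.001429
Back-substitute: b = ∂h/∂y = -0.01343.
|∇h| = √(0.001429² + -0.01343²) = 0.01351

0.0135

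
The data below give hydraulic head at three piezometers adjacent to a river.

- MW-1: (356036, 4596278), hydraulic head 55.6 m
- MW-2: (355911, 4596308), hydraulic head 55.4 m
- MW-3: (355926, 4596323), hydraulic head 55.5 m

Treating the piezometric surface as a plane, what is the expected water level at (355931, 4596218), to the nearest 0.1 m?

55.1 m

With h = a·x + b·y + c and MW-1 as origin, the differences give:
  (-125)·a + 30·b = -0.2
  (-110)·a + 45·b = -0.1
Eliminate b (×45 and ×30, subtract): -2325·a = -6.00 → a = ∂h/∂x = +0.002581
Back-substitute: b = ∂h/∂y = +0.004086.
h(355931, 4596218) = 55.6 + (+0.002581)·(-105) + (+0.004086)·(-60) = 55.6 -0.271 -0.245 = 55.084 m.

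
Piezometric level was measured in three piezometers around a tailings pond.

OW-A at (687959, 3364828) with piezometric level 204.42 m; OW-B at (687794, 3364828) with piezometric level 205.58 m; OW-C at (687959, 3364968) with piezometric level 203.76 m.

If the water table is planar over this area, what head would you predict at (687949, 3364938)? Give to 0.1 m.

204.0 m

∂h/∂x = (205.58 − 204.42) / (687794 − 687959) = -0.007030
∂h/∂y = (203.76 − 204.42) / (3364968 − 3364828) = -0.004714
h(687949, 3364938) = 204.42 + (-0.007030)·(-10) + (-0.004714)·(110) = 204.42 +0.070 -0.519 = 203.972 m.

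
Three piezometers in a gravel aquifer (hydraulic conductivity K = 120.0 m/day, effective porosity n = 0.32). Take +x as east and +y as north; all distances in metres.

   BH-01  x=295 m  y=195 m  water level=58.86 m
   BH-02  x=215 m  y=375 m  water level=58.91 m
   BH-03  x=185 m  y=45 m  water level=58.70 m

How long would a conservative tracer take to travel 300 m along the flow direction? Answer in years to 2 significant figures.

Taking BH-01 as reference: BH-02−BH-01 = (-80, 180, +0.05); BH-03−BH-01 = (-110, -150, -0.16).
Solve a·Δx + b·Δy = Δh: det = (-80)·(-150) − (-110)·180 = 31800.
∂h/∂x = [(+0.05)·(-150) − (-0.16)·180] / 31800 = +0.0006698
∂h/∂y = [(-80)·(-0.16) − (-110)·(+0.05)] / 31800 = +0.0005755
|∇h| = √(0.0006698² + 0.0005755²) = 0.0008831
Seepage velocity v = K·i/n = 120.0 × 0.0008831 / 0.32 = 0.3312 m/day.
t = 300 / 0.3312 = 905.8 days = 2.48 years.

2.5 years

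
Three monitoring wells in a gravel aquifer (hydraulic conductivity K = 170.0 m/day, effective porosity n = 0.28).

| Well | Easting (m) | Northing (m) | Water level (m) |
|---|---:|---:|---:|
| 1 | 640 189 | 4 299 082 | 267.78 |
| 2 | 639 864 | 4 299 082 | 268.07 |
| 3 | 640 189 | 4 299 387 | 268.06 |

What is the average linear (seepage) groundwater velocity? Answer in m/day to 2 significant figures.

0.78 m/day

∂h/∂x = (268.07 − 267.78) / (639864 − 640189) = -0.0008923
∂h/∂y = (268.06 − 267.78) / (4299387 − 4299082) = +0.0009180
|∇h| = √(-0.0008923² + 0.0009180²) = 0.00128
Seepage velocity v = K·i/n = 170.0 × 0.00128 / 0.28 = 0.7771 m/day.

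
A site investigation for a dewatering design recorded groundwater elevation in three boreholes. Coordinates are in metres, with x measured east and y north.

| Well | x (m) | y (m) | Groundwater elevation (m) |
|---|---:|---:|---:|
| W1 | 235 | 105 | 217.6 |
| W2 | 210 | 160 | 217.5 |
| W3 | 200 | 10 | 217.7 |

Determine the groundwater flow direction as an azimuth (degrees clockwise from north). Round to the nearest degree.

326°

Three-point gradient (reference W1): Δ to W2 = (-25, 55, -0.1), Δ to W3 = (-35, -95, +0.1).
∂h/∂x = +0.0009302, ∂h/∂y = -0.001395 (det = 4300).
Flow direction (−∇h) has components (-0.0009302 E, +0.001395 N).
Azimuth = atan2(E, N) = atan2(-0.0009302, +0.001395) = 326.3° ≈ 326°.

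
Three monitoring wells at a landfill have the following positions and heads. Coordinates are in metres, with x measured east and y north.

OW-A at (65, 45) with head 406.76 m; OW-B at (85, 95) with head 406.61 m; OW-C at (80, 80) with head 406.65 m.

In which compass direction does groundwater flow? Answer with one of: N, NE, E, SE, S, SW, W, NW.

Taking OW-A as reference: OW-B−OW-A = (20, 50, -0.15); OW-C−OW-A = (15, 35, -0.11).
Solve a·Δx + b·Δy = Δh: det = 20·35 − 15·50 = -50.
∂h/∂x = [(-0.15)·35 − (-0.11)·50] / -50 = -0.005000
∂h/∂y = [20·(-0.11) − 15·(-0.15)] / -50 = -0.0010000
Flow = −∇h = (+0.005000 east, +0.0010000 north), which points east.

E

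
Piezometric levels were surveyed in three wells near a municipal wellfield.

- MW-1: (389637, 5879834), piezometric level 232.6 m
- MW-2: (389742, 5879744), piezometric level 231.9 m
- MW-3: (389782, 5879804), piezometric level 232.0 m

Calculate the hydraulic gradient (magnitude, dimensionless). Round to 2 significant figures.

Differences from MW-1: to MW-2 (Δx, Δy, Δh) = (105, -90, -0.7); to MW-3 = (145, -30, -0.6).
Solve a·Δx + b·Δy = Δh: det = 105·(-30) − 145·(-90) = 9900.
∂h/∂x = [(-0.7)·(-30) − (-0.6)·(-90)] / 9900 = -0.003333
∂h/∂y = [105·(-0.6) − 145·(-0.7)] / 9900 = +0.003889
|∇h| = √(-0.003333² + 0.003889²) = 0.005122

0.0051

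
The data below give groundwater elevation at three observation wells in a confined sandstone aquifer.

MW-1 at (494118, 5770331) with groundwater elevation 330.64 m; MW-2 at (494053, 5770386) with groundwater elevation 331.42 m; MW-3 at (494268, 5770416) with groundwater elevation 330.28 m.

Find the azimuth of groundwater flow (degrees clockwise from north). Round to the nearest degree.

137°

Taking MW-1 as reference: MW-2−MW-1 = (-65, 55, +0.78); MW-3−MW-1 = (150, 85, -0.36).
Solve a·Δx + b·Δy = Δh: det = (-65)·85 − 150·55 = -13775.
∂h/∂x = [(+0.78)·85 − (-0.36)·55] / -13775 = -0.006250
∂h/∂y = [(-65)·(-0.36) − 150·(+0.78)] / -13775 = +0.006795
Flow direction (−∇h) has components (+0.006250 E, -0.006795 N).
Azimuth = atan2(E, N) = atan2(+0.006250, -0.006795) = 137.4° ≈ 137°.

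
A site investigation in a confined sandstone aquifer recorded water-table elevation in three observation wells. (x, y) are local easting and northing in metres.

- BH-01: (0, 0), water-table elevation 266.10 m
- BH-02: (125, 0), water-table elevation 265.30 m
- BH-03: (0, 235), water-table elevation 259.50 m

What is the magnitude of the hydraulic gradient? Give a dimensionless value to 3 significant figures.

0.0288

∂h/∂x = (265.30 − 266.10) / (125 − 0) = -0.006400
∂h/∂y = (259.50 − 266.10) / (235 − 0) = -0.02809
|∇h| = √(-0.006400² + -0.02809²) = 0.02881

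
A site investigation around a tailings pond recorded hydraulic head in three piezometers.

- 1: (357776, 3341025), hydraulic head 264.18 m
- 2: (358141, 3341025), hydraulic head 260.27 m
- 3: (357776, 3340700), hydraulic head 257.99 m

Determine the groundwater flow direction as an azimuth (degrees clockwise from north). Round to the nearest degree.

151°

∂h/∂x = (260.27 − 264.18) / (358141 − 357776) = -0.01071
∂h/∂y = (257.99 − 264.18) / (3340700 − 3341025) = +0.01905
Flow direction (−∇h) has components (+0.01071 E, -0.01905 N).
Azimuth = atan2(E, N) = atan2(+0.01071, -0.01905) = 150.6° ≈ 151°.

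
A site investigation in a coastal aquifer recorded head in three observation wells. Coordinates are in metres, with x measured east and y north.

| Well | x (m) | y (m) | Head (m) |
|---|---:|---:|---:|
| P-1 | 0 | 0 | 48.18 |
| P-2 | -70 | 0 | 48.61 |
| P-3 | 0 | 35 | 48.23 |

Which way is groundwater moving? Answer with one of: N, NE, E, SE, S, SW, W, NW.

E

∂h/∂x = (48.61 − 48.18) / (-70 − 0) = -0.006143
∂h/∂y = (48.23 − 48.18) / (35 − 0) = +0.001429
Flow = −∇h = (+0.006143 east, -0.001429 north), which points east.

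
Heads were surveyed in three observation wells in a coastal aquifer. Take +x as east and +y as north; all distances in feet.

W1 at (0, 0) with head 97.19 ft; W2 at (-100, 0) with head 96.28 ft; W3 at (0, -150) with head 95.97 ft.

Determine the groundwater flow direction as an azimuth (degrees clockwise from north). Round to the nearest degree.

228°

∂h/∂x = (96.28 − 97.19) / (-100 − 0) = +0.009100
∂h/∂y = (95.97 − 97.19) / (-150 − 0) = +0.008133
Flow direction (−∇h) has components (-0.009100 E, -0.008133 N).
Azimuth = atan2(E, N) = atan2(-0.009100, -0.008133) = 228.2° ≈ 228°.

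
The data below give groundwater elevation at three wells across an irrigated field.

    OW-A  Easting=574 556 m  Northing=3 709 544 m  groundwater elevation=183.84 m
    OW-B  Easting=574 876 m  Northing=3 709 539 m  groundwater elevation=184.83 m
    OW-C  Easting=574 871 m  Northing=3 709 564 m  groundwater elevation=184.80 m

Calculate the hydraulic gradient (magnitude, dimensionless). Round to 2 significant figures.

0.0031

Three-point gradient (reference OW-A): Δ to OW-B = (320, -5, +0.99), Δ to OW-C = (315, 20, +0.96).
∂h/∂x = +0.003085, ∂h/∂y = -0.0005831 (det = 7975).
|∇h| = √(0.003085² + -0.0005831²) = 0.00314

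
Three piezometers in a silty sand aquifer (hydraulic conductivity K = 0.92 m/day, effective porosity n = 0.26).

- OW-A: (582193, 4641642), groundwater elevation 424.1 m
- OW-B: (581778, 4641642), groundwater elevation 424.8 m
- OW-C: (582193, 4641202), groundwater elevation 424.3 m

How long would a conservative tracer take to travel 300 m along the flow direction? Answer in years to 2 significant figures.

130 years

∂h/∂x = (424.8 − 424.1) / (581778 − 582193) = -0.001687
∂h/∂y = (424.3 − 424.1) / (4641202 − 4641642) = -0.0004545
|∇h| = √(-0.001687² + -0.0004545²) = 0.001747
Seepage velocity v = K·i/n = 0.92 × 0.001747 / 0.26 = 0.006182 m/day.
t = 300 / 0.006182 = 4.853e+04 days = 133 years.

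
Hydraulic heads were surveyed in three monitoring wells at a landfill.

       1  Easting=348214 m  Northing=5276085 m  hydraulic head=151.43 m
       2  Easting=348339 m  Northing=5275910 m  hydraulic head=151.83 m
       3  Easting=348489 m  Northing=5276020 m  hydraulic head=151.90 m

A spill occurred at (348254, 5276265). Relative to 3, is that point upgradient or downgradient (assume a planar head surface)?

Differences from 1: to 2 (Δx, Δy, Δh) = (125, -175, +0.40); to 3 = (275, -65, +0.47).
Solve a·Δx + b·Δy = Δh: det = 125·(-65) − 275·(-175) = 40000.
∂h/∂x = [(+0.40)·(-65) − (+0.47)·(-175)] / 40000 = +0.001406
∂h/∂y = [125·(+0.47) − 275·(+0.40)] / 40000 = -0.001281
Head at (348254, 5276265) = 151.43 + (+0.001406)·(40) + (-0.001281)·(180) = 151.26 m.
That is lower than the 151.90 m at 3, so the point is downgradient.

downgradient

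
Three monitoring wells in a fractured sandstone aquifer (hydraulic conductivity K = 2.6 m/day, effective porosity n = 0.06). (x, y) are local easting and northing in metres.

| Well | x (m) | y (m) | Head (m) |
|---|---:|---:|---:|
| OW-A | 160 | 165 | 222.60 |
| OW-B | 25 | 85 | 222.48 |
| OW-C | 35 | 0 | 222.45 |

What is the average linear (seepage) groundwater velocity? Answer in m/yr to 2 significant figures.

With h = a·x + b·y + c and OW-A as origin, the differences give:
  (-135)·a + (-80)·b = -0.12
  (-125)·a + (-165)·b = -0.15
Eliminate b (×(-165) and ×(-80), subtract): 12275·a = 7.800 → a = ∂h/∂x = +0.0006354
Back-substitute: b = ∂h/∂y = +0.0004277.
|∇h| = √(0.0006354² + 0.0004277²) = 0.0007659
Seepage velocity v = K·i/n = 2.6 × 0.0007659 / 0.06 = 0.03319 m/day = 12.12 m/yr.

12 m/yr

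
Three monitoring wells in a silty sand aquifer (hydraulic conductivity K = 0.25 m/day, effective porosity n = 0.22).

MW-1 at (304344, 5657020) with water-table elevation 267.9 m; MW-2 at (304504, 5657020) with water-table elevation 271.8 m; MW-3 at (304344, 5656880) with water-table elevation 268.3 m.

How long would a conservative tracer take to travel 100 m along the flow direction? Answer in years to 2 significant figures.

9.8 years

∂h/∂x = (271.8 − 267.9) / (304504 − 304344) = +0.02438
∂h/∂y = (268.3 − 267.9) / (5656880 − 5657020) = -0.002857
|∇h| = √(0.02438² + -0.002857²) = 0.02455
Seepage velocity v = K·i/n = 0.25 × 0.02455 / 0.22 = 0.0279 m/day.
t = 100 / 0.0279 = 3584 days = 9.81 years.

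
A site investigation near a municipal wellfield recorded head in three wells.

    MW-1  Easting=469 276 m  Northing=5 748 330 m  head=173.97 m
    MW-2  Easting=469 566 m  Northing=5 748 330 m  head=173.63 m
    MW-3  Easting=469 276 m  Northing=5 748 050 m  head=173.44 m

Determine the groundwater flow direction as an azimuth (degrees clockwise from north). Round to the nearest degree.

∂h/∂x = (173.63 − 173.97) / (469566 − 469276) = -0.001172
∂h/∂y = (173.44 − 173.97) / (5748050 − 5748330) = +0.001893
Flow direction (−∇h) has components (+0.001172 E, -0.001893 N).
Azimuth = atan2(E, N) = atan2(+0.001172, -0.001893) = 148.2° ≈ 148°.

148°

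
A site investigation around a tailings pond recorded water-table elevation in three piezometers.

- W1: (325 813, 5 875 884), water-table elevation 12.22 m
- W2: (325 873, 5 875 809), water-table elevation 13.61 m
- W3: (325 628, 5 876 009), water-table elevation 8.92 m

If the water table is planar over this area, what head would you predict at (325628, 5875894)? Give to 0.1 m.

Taking W1 as reference: W2−W1 = (60, -75, +1.39); W3−W1 = (-185, 125, -3.30).
Solve a·Δx + b·Δy = Δh: det = 60·125 − (-185)·(-75) = -6375.
∂h/∂x = [(+1.39)·125 − (-3.30)·(-75)] / -6375 = +0.01157
∂h/∂y = [60·(-3.30) − (-185)·(+1.39)] / -6375 = -0.009278
h(325628, 5875894) = 12.22 + (+0.01157)·(-185) + (-0.009278)·(10) = 12.22 -2.140 -0.093 = 9.987 m.

10.0 m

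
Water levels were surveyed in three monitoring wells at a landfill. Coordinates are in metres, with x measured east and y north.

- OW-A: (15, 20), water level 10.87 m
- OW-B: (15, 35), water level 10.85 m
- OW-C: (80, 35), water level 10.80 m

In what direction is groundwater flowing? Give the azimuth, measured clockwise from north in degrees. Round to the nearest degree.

030°

Taking OW-A as reference: OW-B−OW-A = (0, 15, -0.02); OW-C−OW-A = (65, 15, -0.07).
Solve a·Δx + b·Δy = Δh: det = 0·15 − 65·15 = -975.
∂h/∂x = [(-0.02)·15 − (-0.07)·15] / -975 = -0.0007692
∂h/∂y = [0·(-0.07) − 65·(-0.02)] / -975 = -0.001333
Flow direction (−∇h) has components (+0.0007692 E, +0.001333 N).
Azimuth = atan2(E, N) = atan2(+0.0007692, +0.001333) = 30.0° ≈ 030°.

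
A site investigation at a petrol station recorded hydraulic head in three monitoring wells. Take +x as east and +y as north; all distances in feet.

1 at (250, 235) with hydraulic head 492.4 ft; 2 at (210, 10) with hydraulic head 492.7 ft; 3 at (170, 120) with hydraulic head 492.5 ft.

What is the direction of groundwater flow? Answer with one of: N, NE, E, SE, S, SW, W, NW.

NW

With h = a·x + b·y + c and 1 as origin, the differences give:
  (-40)·a + (-225)·b = +0.3
  (-80)·a + (-115)·b = +0.1
Eliminate b (×(-115) and ×(-225), subtract): -13400·a = -12.00 → a = ∂h/∂x = +0.0008955
Back-substitute: b = ∂h/∂y = -0.001493.
Flow = −∇h = (-0.0008955 east, +0.001493 north), which points northwest.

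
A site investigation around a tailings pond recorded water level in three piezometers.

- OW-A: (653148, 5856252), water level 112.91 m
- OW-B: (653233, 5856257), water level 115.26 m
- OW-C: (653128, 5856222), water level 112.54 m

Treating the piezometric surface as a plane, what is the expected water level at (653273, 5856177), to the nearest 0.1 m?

116.9 m

Differences from OW-A: to OW-B (Δx, Δy, Δh) = (85, 5, +2.35); to OW-C = (-20, -30, -0.37).
Solve a·Δx + b·Δy = Δh: det = 85·(-30) − (-20)·5 = -2450.
∂h/∂x = [(+2.35)·(-30) − (-0.37)·5] / -2450 = +0.02802
∂h/∂y = [85·(-0.37) − (-20)·(+2.35)] / -2450 = -0.006347
h(653273, 5856177) = 112.91 + (+0.02802)·(125) + (-0.006347)·(-75) = 112.91 +3.503 +0.476 = 116.889 m.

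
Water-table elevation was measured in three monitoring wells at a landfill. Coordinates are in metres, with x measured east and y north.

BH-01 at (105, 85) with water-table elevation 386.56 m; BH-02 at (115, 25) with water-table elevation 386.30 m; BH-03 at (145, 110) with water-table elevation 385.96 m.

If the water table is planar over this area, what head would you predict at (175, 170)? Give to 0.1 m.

With h = a·x + b·y + c and BH-01 as origin, the differences give:
  10·a + (-60)·b = -0.26
  40·a + 25·b = -0.60
Eliminate b (×25 and ×(-60), subtract): 2650·a = -42.500 → a = ∂h/∂x = -0.01604
Back-substitute: b = ∂h/∂y = +0.001660.
h(175, 170) = 386.56 + (-0.01604)·(70) + (+0.001660)·(85) = 386.56 -1.123 +0.141 = 385.578 m.

385.6 m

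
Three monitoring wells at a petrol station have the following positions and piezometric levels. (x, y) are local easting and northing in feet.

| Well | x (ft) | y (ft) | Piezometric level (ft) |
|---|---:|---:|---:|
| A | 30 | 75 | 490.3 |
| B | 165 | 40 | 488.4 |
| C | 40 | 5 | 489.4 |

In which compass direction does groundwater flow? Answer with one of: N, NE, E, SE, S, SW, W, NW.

SE

With h = a·x + b·y + c and A as origin, the differences give:
  135·a + (-35)·b = -1.9
  10·a + (-70)·b = -0.9
Eliminate b (×(-70) and ×(-35), subtract): -9100·a = 101.50 → a = ∂h/∂x = -0.01115
Back-substitute: b = ∂h/∂y = +0.01126.
Flow = −∇h = (+0.01115 east, -0.01126 north), which points southeast.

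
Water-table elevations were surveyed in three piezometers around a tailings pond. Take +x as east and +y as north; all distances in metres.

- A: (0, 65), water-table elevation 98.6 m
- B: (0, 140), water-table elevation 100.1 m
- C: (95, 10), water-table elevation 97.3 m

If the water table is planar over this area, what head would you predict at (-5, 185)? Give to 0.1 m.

101.0 m

Differences from A: to B (Δx, Δy, Δh) = (0, 75, +1.5); to C = (95, -55, -1.3).
Solve a·Δx + b·Δy = Δh: det = 0·(-55) − 95·75 = -7125.
∂h/∂x = [(+1.5)·(-55) − (-1.3)·75] / -7125 = -0.002105
∂h/∂y = [0·(-1.3) − 95·(+1.5)] / -7125 = +0.02000
h(-5, 185) = 98.6 + (-0.002105)·(-5) + (+0.02000)·(120) = 98.6 +0.011 +2.400 = 101.011 m.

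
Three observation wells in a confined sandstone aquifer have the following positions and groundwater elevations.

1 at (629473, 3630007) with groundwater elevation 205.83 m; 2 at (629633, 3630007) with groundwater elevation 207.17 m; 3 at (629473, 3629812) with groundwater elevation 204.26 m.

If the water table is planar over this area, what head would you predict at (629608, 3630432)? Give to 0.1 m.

210.4 m

∂h/∂x = (207.17 − 205.83) / (629633 − 629473) = +0.008375
∂h/∂y = (204.26 − 205.83) / (3629812 − 3630007) = +0.008051
h(629608, 3630432) = 205.83 + (+0.008375)·(135) + (+0.008051)·(425) = 205.83 +1.131 +3.422 = 210.382 m.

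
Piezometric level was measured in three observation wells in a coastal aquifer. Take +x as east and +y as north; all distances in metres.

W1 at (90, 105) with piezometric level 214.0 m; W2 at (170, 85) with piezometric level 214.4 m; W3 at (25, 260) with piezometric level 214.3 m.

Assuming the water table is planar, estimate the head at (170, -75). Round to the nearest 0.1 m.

213.7 m

Taking W1 as reference: W2−W1 = (80, -20, +0.4); W3−W1 = (-65, 155, +0.3).
Determinant of the coordinate differences = 80·155 − (-65)·(-20) = 11100.
∂h/∂x = [(+0.4)·155 − (+0.3)·(-20)] / 11100 = +0.006126
∂h/∂y = [80·(+0.3) − (-65)·(+0.4)] / 11100 = +0.004505
h(170, -75) = 214.0 + (+0.006126)·(80) + (+0.004505)·(-180) = 214.0 +0.490 -0.811 = 213.679 m.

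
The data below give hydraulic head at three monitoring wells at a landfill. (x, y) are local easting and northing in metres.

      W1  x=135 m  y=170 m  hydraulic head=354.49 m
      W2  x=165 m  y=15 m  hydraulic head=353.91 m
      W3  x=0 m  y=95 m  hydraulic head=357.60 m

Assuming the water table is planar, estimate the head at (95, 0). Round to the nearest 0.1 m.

355.5 m

Taking W1 as reference: W2−W1 = (30, -155, -0.58); W3−W1 = (-135, -75, +3.11).
Determinant of the coordinate differences = 30·(-75) − (-135)·(-155) = -23175.
∂h/∂x = [(-0.58)·(-75) − (+3.11)·(-155)] / -23175 = -0.02268
∂h/∂y = [30·(+3.11) − (-135)·(-0.58)] / -23175 = -0.0006472
h(95, 0) = 354.49 + (-0.02268)·(-40) + (-0.0006472)·(-170) = 354.49 +0.907 +0.110 = 355.507 m.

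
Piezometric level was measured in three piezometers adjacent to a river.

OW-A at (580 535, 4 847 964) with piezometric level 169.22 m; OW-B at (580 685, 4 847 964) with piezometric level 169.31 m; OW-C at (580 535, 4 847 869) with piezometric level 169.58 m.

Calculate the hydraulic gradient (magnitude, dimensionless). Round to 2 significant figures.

0.0038

∂h/∂x = (169.31 − 169.22) / (580685 − 580535) = +0.0006000
∂h/∂y = (169.58 − 169.22) / (4847869 − 4847964) = -0.003789
|∇h| = √(0.0006000² + -0.003789²) = 0.003836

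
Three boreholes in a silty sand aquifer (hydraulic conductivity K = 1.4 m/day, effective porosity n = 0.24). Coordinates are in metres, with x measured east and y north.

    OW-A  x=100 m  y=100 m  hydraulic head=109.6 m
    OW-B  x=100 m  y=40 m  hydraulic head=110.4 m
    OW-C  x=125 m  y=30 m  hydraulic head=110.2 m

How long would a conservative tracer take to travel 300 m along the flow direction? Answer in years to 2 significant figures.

7.5 years

Differences from OW-A: to OW-B (Δx, Δy, Δh) = (0, -60, +0.8); to OW-C = (25, -70, +0.6).
Solve a·Δx + b·Δy = Δh: det = 0·(-70) − 25·(-60) = 1500.
∂h/∂x = [(+0.8)·(-70) − (+0.6)·(-60)] / 1500 = -0.01333
∂h/∂y = [0·(+0.6) − 25·(+0.8)] / 1500 = -0.01333
|∇h| = √(-0.01333² + -0.01333²) = 0.01885
Seepage velocity v = K·i/n = 1.4 × 0.01885 / 0.24 = 0.11 m/day.
t = 300 / 0.11 = 2727 days = 7.47 years.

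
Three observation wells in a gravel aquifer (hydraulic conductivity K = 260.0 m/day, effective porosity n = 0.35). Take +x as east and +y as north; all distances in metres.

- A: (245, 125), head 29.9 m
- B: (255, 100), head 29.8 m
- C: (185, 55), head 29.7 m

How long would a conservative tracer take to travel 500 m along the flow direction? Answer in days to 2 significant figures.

180 days

Differences from A: to B (Δx, Δy, Δh) = (10, -25, -0.1); to C = (-60, -70, -0.2).
Determinant of the coordinate differences = 10·(-70) − (-60)·(-25) = -2200.
∂h/∂x = [(-0.1)·(-70) − (-0.2)·(-25)] / -2200 = -0.0009091
∂h/∂y = [10·(-0.2) − (-60)·(-0.1)] / -2200 = +0.003636
|∇h| = √(-0.0009091² + 0.003636²) = 0.003748
Seepage velocity v = K·i/n = 260.0 × 0.003748 / 0.35 = 2.784 m/day.
t = 500 / 2.784 = 179.6 days.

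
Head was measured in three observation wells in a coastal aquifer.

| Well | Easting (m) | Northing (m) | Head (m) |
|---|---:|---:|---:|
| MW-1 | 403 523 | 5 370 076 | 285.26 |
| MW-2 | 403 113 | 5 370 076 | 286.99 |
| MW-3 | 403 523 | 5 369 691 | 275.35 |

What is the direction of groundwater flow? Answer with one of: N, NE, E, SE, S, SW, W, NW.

∂h/∂x = (286.99 − 285.26) / (403113 − 403523) = -0.004220
∂h/∂y = (275.35 − 285.26) / (5369691 − 5370076) = +0.02574
Flow = −∇h = (+0.004220 east, -0.02574 north), which points south.

S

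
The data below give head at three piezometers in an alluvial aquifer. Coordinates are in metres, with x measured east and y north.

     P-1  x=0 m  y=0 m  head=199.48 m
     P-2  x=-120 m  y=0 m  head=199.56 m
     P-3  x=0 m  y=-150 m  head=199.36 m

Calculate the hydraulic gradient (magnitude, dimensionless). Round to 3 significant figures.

0.00104

∂h/∂x = (199.56 − 199.48) / (-120 − 0) = -0.0006667
∂h/∂y = (199.36 − 199.48) / (-150 − 0) = +0.0008000
|∇h| = √(-0.0006667² + 0.0008000²) = 0.001041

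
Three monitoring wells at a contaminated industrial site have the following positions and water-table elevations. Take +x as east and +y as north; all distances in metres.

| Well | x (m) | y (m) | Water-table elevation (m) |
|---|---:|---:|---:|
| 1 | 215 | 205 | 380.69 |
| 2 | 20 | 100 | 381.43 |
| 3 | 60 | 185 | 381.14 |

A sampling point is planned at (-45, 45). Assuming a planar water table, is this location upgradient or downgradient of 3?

upgradient

With h = a·x + b·y + c and 1 as origin, the differences give:
  (-195)·a + (-105)·b = +0.74
  (-155)·a + (-20)·b = +0.45
Eliminate b (×(-20) and ×(-105), subtract): -12375·a = 32.450 → a = ∂h/∂x = -0.002622
Back-substitute: b = ∂h/∂y = -0.002178.
Head at (-45, 45) = 380.69 + (-0.002622)·(-260) + (-0.002178)·(-160) = 381.72 m.
That is higher than the 381.14 m at 3, so the point is upgradient.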